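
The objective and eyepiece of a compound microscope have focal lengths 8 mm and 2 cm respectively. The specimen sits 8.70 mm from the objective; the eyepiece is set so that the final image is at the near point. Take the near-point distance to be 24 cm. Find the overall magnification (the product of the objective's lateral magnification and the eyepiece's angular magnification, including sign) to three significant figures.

-149

Convert to cm: f_obj = 8 mm = 0.8 cm; d_o = 8.70 mm = 0.87 cm.
Objective: 1/d_i = 1/f_obj - 1/d_o = 1/0.8 - 1/0.87 = 0.10057 cm^-1, so d_i = 9.943 cm.
m_obj = -d_i/d_o = -9.943/0.87 = -11.429.
Eyepiece angular magnification (image at near point): M_eye = 1 + D/f_e = 1 + 24/2 = 13.000.
Overall M = m_obj x M_eye = (-11.429)(13.000) = -148.57.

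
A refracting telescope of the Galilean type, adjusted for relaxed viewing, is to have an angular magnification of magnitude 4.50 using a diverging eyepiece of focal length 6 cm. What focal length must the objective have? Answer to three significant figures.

|M| = f_obj/|f_eye|, so f_obj = |M| x |f_eye| = 4.5 x 6 = 27.000 cm.

27.0 cm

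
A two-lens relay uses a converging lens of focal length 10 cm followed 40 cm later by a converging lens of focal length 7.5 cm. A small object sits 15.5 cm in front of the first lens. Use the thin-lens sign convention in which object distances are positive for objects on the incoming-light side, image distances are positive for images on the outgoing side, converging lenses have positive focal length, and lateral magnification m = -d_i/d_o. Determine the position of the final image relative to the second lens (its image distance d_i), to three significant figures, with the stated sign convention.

20.5 cm

Applying the thin-lens equation to the first lens, 1/10 = 1/15.5 + 1/d_i1, which gives d_i1 = 28.182 cm.
The intermediate image is 28.182 cm to the right of lens 1, so d_o2 = L - d_i1 = 40 - 28.182 = 11.818 cm.
Applying the thin-lens equation again with f_2 = 7.5 cm and d_o2 = 11.818 cm gives d_i2 = 20.526 cm.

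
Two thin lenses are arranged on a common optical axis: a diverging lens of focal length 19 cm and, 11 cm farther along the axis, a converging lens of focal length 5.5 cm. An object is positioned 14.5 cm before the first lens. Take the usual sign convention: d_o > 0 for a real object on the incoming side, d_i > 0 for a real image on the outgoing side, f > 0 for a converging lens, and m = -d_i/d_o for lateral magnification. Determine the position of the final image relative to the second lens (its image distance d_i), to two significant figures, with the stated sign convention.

7.7 cm

Applying the thin-lens equation to the first lens, 1/(-19) = 1/14.5 + 1/d_i1, which gives d_i1 = -8.224 cm.
The intermediate image is virtual, 8.224 cm to the left of lens 1, so d_o2 = L - d_i1 = 11 - (-8.224) = 19.224 cm.
Applying the thin-lens equation again with f_2 = 5.5 cm and d_o2 = 19.224 cm gives d_i2 = 7.704 cm.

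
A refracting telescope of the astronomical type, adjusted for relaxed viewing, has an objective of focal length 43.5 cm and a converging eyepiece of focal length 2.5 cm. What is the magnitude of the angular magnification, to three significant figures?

17.4

|M| = f_obj/|f_eye| = 43.5/2.5 = 17.400.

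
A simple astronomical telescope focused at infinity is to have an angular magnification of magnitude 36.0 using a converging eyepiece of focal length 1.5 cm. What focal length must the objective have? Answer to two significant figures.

54 cm

|M| = f_obj/|f_eye|, so f_obj = |M| x |f_eye| = 36.0 x 1.5 = 54.000 cm.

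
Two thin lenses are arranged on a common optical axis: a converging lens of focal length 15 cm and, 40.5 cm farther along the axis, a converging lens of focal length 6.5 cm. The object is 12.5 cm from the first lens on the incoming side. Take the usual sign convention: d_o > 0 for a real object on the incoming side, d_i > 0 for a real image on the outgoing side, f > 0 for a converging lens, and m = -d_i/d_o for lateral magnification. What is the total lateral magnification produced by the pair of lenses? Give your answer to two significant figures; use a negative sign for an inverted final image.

Lens 1: 1/d_i1 = 1/f_1 - 1/d_o1 = 1/15 - 1/12.5 = -0.01333 cm^-1, so d_i1 = -75.000 cm.
m_1 = -(-75.000)/12.5 = 6.0000.
With d_i1 < 0 the first image is virtual and lies on the object side; the object distance for lens 2 is d_o2 = 40.5 - (-75.000) = 115.500 cm.
Lens 2: 1/d_i2 = 1/f_2 - 1/d_o2 = 1/6.5 - 1/(115.500) = 0.14519 cm^-1, so d_i2 = 6.888 cm.
m_2 = -(6.888)/(115.500) = -0.0596.
Total m = m_1 x m_2 = (6.0000)(-0.0596) = -0.3578.

-0.36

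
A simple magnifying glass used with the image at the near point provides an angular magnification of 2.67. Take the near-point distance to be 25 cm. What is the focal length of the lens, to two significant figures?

15 cm

For the image at the near point, M = 1 + D/f.
f = D/(M - 1) = 25/(2.67 - 1) = 14.970 cm.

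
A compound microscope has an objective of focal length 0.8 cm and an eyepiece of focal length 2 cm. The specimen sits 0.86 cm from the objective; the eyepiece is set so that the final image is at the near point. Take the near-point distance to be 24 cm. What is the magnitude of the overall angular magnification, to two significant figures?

Objective: 1/d_i = 1/f_obj - 1/d_o = 1/0.8 - 1/0.86 = 0.08721 cm^-1, so d_i = 11.467 cm.
m_obj = -d_i/d_o = -11.467/0.86 = -13.333.
Eyepiece angular magnification (image at near point): M_eye = 1 + D/f_e = 1 + 24/2 = 13.000.
Overall M = m_obj x M_eye = (-13.333)(13.000) = -173.33.
|M| = 173.33.

170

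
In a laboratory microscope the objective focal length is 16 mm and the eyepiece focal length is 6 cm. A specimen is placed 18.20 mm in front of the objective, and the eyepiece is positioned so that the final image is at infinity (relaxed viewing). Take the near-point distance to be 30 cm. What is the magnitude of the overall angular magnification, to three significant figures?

Convert to cm: f_obj = 16 mm = 1.6 cm; d_o = 18.20 mm = 1.82 cm.
Objective: 1/d_i = 1/f_obj - 1/d_o = 1/1.6 - 1/1.82 = 0.07555 cm^-1, so d_i = 13.236 cm.
m_obj = -d_i/d_o = -13.236/1.82 = -7.273.
Eyepiece angular magnification (image at infinity): M_eye = D/f_e = 30/6 = 5.000.
Overall M = m_obj x M_eye = (-7.273)(5.000) = -36.36.
|M| = 36.36.

36.4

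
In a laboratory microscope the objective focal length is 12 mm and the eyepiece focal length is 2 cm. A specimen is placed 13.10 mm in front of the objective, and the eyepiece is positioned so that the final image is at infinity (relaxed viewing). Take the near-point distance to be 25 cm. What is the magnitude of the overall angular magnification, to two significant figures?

140

Convert to cm: f_obj = 12 mm = 1.2 cm; d_o = 13.10 mm = 1.31 cm.
Objective: 1/d_i = 1/f_obj - 1/d_o = 1/1.2 - 1/1.31 = 0.06997 cm^-1, so d_i = 14.291 cm.
m_obj = -d_i/d_o = -14.291/1.31 = -10.909.
Eyepiece angular magnification (image at infinity): M_eye = D/f_e = 25/2 = 12.500.
Overall M = m_obj x M_eye = (-10.909)(12.500) = -136.36.
|M| = 136.36.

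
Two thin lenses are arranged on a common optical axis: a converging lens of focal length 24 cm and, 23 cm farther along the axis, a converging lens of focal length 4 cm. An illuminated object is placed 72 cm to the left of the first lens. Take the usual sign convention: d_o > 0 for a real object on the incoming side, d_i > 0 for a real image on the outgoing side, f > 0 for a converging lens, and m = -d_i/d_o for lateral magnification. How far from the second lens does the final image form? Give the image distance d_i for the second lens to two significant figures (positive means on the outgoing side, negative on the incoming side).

3.1 cm

First lens: d_i1 = 1/(1/24 - 1/72) = 36.000 cm.
Since 36.000 cm > 23 cm, the first image lies past the second lens and serves as a virtual object: d_o2 = L - d_i1 = -13.000 cm.
Second lens: d_i2 = 1/(1/4 - 1/(-13.000)) = 3.059 cm.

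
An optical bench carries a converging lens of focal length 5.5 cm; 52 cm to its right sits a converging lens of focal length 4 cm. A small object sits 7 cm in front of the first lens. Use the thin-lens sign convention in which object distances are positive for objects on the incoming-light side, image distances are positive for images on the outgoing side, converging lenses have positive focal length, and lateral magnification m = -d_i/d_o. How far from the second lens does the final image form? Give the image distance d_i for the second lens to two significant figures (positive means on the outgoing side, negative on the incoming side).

4.7 cm

Applying the thin-lens equation to the first lens, 1/5.5 = 1/7 + 1/d_i1, which gives d_i1 = 25.667 cm.
The intermediate image is 25.667 cm to the right of lens 1, so d_o2 = L - d_i1 = 52 - 25.667 = 26.333 cm.
Applying the thin-lens equation again with f_2 = 4 cm and d_o2 = 26.333 cm gives d_i2 = 4.716 cm.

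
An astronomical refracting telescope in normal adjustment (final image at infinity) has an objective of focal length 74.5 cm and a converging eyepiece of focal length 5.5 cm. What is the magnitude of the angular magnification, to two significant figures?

|M| = f_obj/|f_eye| = 74.5/5.5 = 13.545.

14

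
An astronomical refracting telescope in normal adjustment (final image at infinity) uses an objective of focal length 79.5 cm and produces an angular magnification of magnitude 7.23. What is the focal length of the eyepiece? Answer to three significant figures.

|M| = f_obj/f_eye, so f_eye = f_obj/|M| = 79.5/7.23 = 10.996 cm.

11.0 cm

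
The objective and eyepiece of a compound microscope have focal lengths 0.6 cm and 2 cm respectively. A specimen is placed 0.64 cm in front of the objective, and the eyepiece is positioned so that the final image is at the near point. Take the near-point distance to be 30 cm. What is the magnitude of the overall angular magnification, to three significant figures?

240

Objective: 1/d_i = 1/f_obj - 1/d_o = 1/0.6 - 1/0.64 = 0.10417 cm^-1, so d_i = 9.600 cm.
m_obj = -d_i/d_o = -9.600/0.64 = -15.000.
Eyepiece angular magnification (image at near point): M_eye = 1 + D/f_e = 1 + 30/2 = 16.000.
Overall M = m_obj x M_eye = (-15.000)(16.000) = -240.00.
|M| = 240.00.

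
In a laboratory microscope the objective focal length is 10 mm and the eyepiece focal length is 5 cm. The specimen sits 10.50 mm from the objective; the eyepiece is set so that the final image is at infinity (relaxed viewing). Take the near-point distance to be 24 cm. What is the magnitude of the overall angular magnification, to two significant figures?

96

Convert to cm: f_obj = 10 mm = 1 cm; d_o = 10.50 mm = 1.05 cm.
Objective: 1/d_i = 1/f_obj - 1/d_o = 1/1 - 1/1.05 = 0.04762 cm^-1, so d_i = 21.000 cm.
m_obj = -d_i/d_o = -21.000/1.05 = -20.000.
Eyepiece angular magnification (image at infinity): M_eye = D/f_e = 24/5 = 4.800.
Overall M = m_obj x M_eye = (-20.000)(4.800) = -96.00.
|M| = 96.00.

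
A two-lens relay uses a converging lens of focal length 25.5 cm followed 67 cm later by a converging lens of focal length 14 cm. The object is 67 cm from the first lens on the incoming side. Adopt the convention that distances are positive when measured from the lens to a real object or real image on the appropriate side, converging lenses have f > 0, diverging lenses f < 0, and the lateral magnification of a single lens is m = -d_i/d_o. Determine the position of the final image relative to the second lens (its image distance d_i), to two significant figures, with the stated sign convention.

31 cm

Applying the thin-lens equation to the first lens, 1/25.5 = 1/67 + 1/d_i1, which gives d_i1 = 41.169 cm.
Object distance for lens 2: d_o2 = 67 - 41.169 = 25.831 cm.
Applying the thin-lens equation again with f_2 = 14 cm and d_o2 = 25.831 cm gives d_i2 = 30.566 cm.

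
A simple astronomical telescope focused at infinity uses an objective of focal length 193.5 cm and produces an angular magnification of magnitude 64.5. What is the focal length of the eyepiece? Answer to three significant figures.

3.00 cm

|M| = f_obj/f_eye, so f_eye = f_obj/|M| = 193.5/64.5 = 3.000 cm.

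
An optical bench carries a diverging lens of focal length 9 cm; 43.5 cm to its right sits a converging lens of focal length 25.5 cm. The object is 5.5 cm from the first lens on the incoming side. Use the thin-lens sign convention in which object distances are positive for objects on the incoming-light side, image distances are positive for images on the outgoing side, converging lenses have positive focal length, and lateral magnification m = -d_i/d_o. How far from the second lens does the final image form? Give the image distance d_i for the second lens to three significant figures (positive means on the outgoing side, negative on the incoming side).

55.9 cm

First lens: d_i1 = 1/(1/(-9) - 1/5.5) = -3.414 cm.
The intermediate image is virtual, 3.414 cm to the left of lens 1, so d_o2 = L - d_i1 = 43.5 - (-3.414) = 46.914 cm.
Second lens: d_i2 = 1/(1/25.5 - 1/(46.914)) = 55.866 cm.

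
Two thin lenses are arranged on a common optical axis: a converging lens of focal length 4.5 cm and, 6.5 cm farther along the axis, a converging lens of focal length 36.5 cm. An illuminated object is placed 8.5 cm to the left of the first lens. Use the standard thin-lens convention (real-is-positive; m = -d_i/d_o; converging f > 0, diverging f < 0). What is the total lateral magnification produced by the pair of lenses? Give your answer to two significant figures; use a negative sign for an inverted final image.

-1.0

Applying the thin-lens equation to the first lens, 1/4.5 = 1/8.5 + 1/d_i1, which gives d_i1 = 9.563 cm.
Its lateral magnification is m_1 = -d_i1/d_o1 = -(9.563)/8.5 = -1.1250.
Since 9.563 cm > 6.5 cm, the first image lies past the second lens and serves as a virtual object: d_o2 = L - d_i1 = -3.063 cm.
Applying the thin-lens equation again with f_2 = 36.5 cm and d_o2 = -3.063 cm gives d_i2 = 2.825 cm.
m_2 = -(2.825)/(-3.063) = 0.9226.
Total m = m_1 x m_2 = (-1.1250)(0.9226) = -1.0379.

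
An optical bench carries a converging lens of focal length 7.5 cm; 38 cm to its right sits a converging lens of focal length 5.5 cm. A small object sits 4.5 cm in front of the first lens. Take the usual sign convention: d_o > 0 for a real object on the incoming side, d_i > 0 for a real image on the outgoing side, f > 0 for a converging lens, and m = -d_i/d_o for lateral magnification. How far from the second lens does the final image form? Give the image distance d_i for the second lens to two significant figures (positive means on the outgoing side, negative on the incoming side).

6.2 cm

Lens 1: 1/d_i1 = 1/f_1 - 1/d_o1 = 1/7.5 - 1/4.5 = -0.08889 cm^-1, so d_i1 = -11.250 cm.
With d_i1 < 0 the first image is virtual and lies on the object side; the object distance for lens 2 is d_o2 = 38 - (-11.250) = 49.250 cm.
Lens 2: 1/d_i2 = 1/f_2 - 1/d_o2 = 1/5.5 - 1/(49.250) = 0.16151 cm^-1, so d_i2 = 6.191 cm.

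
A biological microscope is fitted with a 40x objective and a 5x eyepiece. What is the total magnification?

200

The overall magnification of a compound microscope is the product of the objective and eyepiece magnifications:
M = M_obj x M_eye = 40 x 5 = 200.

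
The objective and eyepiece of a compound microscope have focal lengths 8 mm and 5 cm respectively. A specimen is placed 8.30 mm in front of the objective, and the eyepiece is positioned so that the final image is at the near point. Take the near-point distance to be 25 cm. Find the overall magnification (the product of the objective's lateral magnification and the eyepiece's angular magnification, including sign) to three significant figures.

Convert to cm: f_obj = 8 mm = 0.8 cm; d_o = 8.30 mm = 0.83 cm.
Objective: 1/d_i = 1/f_obj - 1/d_o = 1/0.8 - 1/0.83 = 0.04518 cm^-1, so d_i = 22.133 cm.
m_obj = -d_i/d_o = -22.133/0.83 = -26.667.
Eyepiece angular magnification (image at near point): M_eye = 1 + D/f_e = 1 + 25/5 = 6.000.
Overall M = m_obj x M_eye = (-26.667)(6.000) = -160.00.

-160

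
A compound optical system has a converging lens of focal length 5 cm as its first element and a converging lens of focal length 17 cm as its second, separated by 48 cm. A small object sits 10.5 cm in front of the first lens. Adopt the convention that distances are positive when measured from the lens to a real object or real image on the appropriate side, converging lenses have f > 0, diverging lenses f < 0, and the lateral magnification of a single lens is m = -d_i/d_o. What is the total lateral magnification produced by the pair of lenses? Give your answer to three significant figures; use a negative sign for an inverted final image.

0.720

Applying the thin-lens equation to the first lens, 1/5 = 1/10.5 + 1/d_i1, which gives d_i1 = 9.545 cm.
Its lateral magnification is m_1 = -d_i1/d_o1 = -(9.545)/10.5 = -0.9091.
That image sits 38.455 cm in front of the second lens, so d_o2 = 38.455 cm.
Applying the thin-lens equation again with f_2 = 17 cm and d_o2 = 38.455 cm gives d_i2 = 30.470 cm.
m_2 = -(30.470)/(38.455) = -0.7924.
The system's lateral magnification is m_1 m_2 = (-0.9091)(-0.7924) = 0.7203.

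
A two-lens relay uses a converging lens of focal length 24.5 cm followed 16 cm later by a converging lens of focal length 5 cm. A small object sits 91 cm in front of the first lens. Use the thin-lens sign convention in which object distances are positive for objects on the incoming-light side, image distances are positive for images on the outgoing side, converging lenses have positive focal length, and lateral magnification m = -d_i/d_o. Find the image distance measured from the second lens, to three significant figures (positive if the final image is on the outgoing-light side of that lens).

3.89 cm

Lens 1: 1/d_i1 = 1/f_1 - 1/d_o1 = 1/24.5 - 1/91 = 0.02983 cm^-1, so d_i1 = 33.526 cm.
Since 33.526 cm > 16 cm, the first image lies past the second lens and serves as a virtual object: d_o2 = L - d_i1 = -17.526 cm.
Lens 2: 1/d_i2 = 1/f_2 - 1/d_o2 = 1/5 - 1/(-17.526) = 0.25706 cm^-1, so d_i2 = 3.890 cm.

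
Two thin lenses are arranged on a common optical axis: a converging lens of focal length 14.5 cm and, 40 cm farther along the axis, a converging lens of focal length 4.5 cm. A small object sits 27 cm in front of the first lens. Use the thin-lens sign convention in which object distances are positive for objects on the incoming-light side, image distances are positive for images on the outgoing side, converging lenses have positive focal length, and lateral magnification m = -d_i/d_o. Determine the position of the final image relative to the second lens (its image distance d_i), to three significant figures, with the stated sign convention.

Lens 1: 1/d_i1 = 1/f_1 - 1/d_o1 = 1/14.5 - 1/27 = 0.03193 cm^-1, so d_i1 = 31.320 cm.
The intermediate image is 31.320 cm to the right of lens 1, so d_o2 = L - d_i1 = 40 - 31.320 = 8.680 cm.
Lens 2: 1/d_i2 = 1/f_2 - 1/d_o2 = 1/4.5 - 1/(8.680) = 0.10701 cm^-1, so d_i2 = 9.344 cm.

9.34 cm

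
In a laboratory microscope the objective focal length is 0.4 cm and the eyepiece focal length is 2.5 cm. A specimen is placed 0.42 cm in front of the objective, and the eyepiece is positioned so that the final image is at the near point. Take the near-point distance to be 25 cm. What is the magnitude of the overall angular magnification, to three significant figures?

220

Objective: 1/d_i = 1/f_obj - 1/d_o = 1/0.4 - 1/0.42 = 0.11905 cm^-1, so d_i = 8.400 cm.
m_obj = -d_i/d_o = -8.400/0.42 = -20.000.
Eyepiece angular magnification (image at near point): M_eye = 1 + D/f_e = 1 + 25/2.5 = 11.000.
Overall M = m_obj x M_eye = (-20.000)(11.000) = -220.00.
|M| = 220.00.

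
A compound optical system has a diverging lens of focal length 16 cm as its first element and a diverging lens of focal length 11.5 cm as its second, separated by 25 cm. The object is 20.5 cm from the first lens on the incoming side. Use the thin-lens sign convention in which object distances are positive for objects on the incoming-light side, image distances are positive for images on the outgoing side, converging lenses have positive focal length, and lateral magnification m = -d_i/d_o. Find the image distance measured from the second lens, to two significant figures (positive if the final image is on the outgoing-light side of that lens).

Applying the thin-lens equation to the first lens, 1/(-16) = 1/20.5 + 1/d_i1, which gives d_i1 = -8.986 cm.
With d_i1 < 0 the first image is virtual and lies on the object side; the object distance for lens 2 is d_o2 = 25 - (-8.986) = 33.986 cm.
Applying the thin-lens equation again with f_2 = -11.5 cm and d_o2 = 33.986 cm gives d_i2 = -8.593 cm.

-8.6 cm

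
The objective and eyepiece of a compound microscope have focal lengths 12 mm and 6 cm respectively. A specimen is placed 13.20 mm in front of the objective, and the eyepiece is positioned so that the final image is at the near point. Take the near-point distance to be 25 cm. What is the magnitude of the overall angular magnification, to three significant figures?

Convert to cm: f_obj = 12 mm = 1.2 cm; d_o = 13.20 mm = 1.32 cm.
Objective: 1/d_i = 1/f_obj - 1/d_o = 1/1.2 - 1/1.32 = 0.07576 cm^-1, so d_i = 13.200 cm.
m_obj = -d_i/d_o = -13.200/1.32 = -10.000.
Eyepiece angular magnification (image at near point): M_eye = 1 + D/f_e = 1 + 25/6 = 5.167.
Overall M = m_obj x M_eye = (-10.000)(5.167) = -51.67.
|M| = 51.67.

51.7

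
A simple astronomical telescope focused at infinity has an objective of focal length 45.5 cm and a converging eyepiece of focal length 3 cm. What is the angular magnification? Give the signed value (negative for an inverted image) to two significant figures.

M = -f_obj/f_eye = -45.5/(3) = -15.167.

-15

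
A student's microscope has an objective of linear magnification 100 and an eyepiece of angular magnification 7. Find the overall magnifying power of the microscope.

700

The overall magnification of a compound microscope is the product of the objective and eyepiece magnifications:
M = M_obj x M_eye = 100 x 7 = 700.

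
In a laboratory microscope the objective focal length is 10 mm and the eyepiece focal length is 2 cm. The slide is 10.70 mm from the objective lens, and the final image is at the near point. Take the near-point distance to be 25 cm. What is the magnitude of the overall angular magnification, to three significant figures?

Convert to cm: f_obj = 10 mm = 1 cm; d_o = 10.70 mm = 1.07 cm.
Objective: 1/d_i = 1/f_obj - 1/d_o = 1/1 - 1/1.07 = 0.06542 cm^-1, so d_i = 15.286 cm.
m_obj = -d_i/d_o = -15.286/1.07 = -14.286.
Eyepiece angular magnification (image at near point): M_eye = 1 + D/f_e = 1 + 25/2 = 13.500.
Overall M = m_obj x M_eye = (-14.286)(13.500) = -192.86.
|M| = 192.86.

193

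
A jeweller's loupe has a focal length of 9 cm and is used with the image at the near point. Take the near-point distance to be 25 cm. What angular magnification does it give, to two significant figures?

M = 1 + D/f = 1 + 25/9 = 3.778.

3.8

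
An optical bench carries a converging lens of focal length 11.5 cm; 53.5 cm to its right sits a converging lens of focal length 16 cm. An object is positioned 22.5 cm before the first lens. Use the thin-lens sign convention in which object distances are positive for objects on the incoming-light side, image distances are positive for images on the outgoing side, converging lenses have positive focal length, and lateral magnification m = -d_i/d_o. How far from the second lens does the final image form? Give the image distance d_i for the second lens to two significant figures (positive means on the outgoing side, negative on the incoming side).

Lens 1: 1/d_i1 = 1/f_1 - 1/d_o1 = 1/11.5 - 1/22.5 = 0.04251 cm^-1, so d_i1 = 23.523 cm.
The intermediate image is 23.523 cm to the right of lens 1, so d_o2 = L - d_i1 = 53.5 - 23.523 = 29.977 cm.
Lens 2: 1/d_i2 = 1/f_2 - 1/d_o2 = 1/16 - 1/(29.977) = 0.02914 cm^-1, so d_i2 = 34.315 cm.

34 cm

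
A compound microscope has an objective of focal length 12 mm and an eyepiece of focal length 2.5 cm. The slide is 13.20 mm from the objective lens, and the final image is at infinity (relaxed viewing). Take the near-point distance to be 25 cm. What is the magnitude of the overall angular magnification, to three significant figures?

Convert to cm: f_obj = 12 mm = 1.2 cm; d_o = 13.20 mm = 1.32 cm.
Objective: 1/d_i = 1/f_obj - 1/d_o = 1/1.2 - 1/1.32 = 0.07576 cm^-1, so d_i = 13.200 cm.
m_obj = -d_i/d_o = -13.200/1.32 = -10.000.
Eyepiece angular magnification (image at infinity): M_eye = D/f_e = 25/2.5 = 10.000.
Overall M = m_obj x M_eye = (-10.000)(10.000) = -100.00.
|M| = 100.00.

100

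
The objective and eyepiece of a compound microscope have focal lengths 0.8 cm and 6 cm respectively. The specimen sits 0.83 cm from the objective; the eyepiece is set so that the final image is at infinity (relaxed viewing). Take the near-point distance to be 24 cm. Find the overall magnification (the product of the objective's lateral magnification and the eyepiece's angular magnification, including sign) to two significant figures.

-110

Objective: 1/d_i = 1/f_obj - 1/d_o = 1/0.8 - 1/0.83 = 0.04518 cm^-1, so d_i = 22.133 cm.
m_obj = -d_i/d_o = -22.133/0.83 = -26.667.
Eyepiece angular magnification (image at infinity): M_eye = D/f_e = 24/6 = 4.000.
Overall M = m_obj x M_eye = (-26.667)(4.000) = -106.67.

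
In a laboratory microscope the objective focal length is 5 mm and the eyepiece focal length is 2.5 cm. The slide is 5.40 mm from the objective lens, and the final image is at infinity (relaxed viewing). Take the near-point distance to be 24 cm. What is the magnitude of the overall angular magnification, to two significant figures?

Convert to cm: f_obj = 5 mm = 0.5 cm; d_o = 5.40 mm = 0.54 cm.
Objective: 1/d_i = 1/f_obj - 1/d_o = 1/0.5 - 1/0.54 = 0.14815 cm^-1, so d_i = 6.750 cm.
m_obj = -d_i/d_o = -6.750/0.54 = -12.500.
Eyepiece angular magnification (image at infinity): M_eye = D/f_e = 24/2.5 = 9.600.
Overall M = m_obj x M_eye = (-12.500)(9.600) = -120.00.
|M| = 120.00.

120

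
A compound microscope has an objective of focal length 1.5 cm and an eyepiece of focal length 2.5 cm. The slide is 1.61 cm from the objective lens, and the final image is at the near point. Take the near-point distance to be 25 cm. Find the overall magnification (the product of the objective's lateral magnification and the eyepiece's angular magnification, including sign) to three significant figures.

-150

Objective: 1/d_i = 1/f_obj - 1/d_o = 1/1.5 - 1/1.61 = 0.04555 cm^-1, so d_i = 21.955 cm.
m_obj = -d_i/d_o = -21.955/1.61 = -13.636.
Eyepiece angular magnification (image at near point): M_eye = 1 + D/f_e = 1 + 25/2.5 = 11.000.
Overall M = m_obj x M_eye = (-13.636)(11.000) = -150.00.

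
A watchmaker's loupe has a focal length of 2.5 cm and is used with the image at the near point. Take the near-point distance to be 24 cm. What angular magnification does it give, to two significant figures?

M = 1 + D/f = 1 + 24/2.5 = 10.600.

11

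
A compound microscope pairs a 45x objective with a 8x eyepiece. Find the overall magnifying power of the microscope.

The overall magnification of a compound microscope is the product of the objective and eyepiece magnifications:
M = M_obj x M_eye = 45 x 8 = 360.

360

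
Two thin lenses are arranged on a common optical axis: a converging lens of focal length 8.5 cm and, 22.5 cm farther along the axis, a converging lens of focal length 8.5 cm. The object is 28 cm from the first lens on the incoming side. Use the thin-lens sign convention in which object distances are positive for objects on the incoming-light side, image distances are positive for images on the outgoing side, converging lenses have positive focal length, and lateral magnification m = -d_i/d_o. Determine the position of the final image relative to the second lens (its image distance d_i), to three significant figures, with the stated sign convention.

Lens 1: 1/d_i1 = 1/f_1 - 1/d_o1 = 1/8.5 - 1/28 = 0.08193 cm^-1, so d_i1 = 12.205 cm.
The intermediate image is 12.205 cm to the right of lens 1, so d_o2 = L - d_i1 = 22.5 - 12.205 = 10.295 cm.
Lens 2: 1/d_i2 = 1/f_2 - 1/d_o2 = 1/8.5 - 1/(10.295) = 0.02051 cm^-1, so d_i2 = 48.754 cm.

48.8 cm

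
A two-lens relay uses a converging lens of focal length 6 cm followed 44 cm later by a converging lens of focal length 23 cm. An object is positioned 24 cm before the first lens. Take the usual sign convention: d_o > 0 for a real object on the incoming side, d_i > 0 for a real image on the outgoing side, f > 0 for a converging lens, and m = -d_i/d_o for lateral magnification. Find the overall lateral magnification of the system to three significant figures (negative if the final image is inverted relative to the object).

First lens: d_i1 = 1/(1/6 - 1/24) = 8.000 cm.
m_1 = -(8.000)/24 = -0.3333.
That image sits 36.000 cm in front of the second lens, so d_o2 = 36.000 cm.
Second lens: d_i2 = 1/(1/23 - 1/(36.000)) = 63.692 cm.
m_2 = -(63.692)/(36.000) = -1.7692.
The system's lateral magnification is m_1 m_2 = (-0.3333)(-1.7692) = 0.5897.

0.590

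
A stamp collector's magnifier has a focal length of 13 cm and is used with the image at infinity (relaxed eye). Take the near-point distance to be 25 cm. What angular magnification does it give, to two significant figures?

M = D/f = 25/13 = 1.923.

1.9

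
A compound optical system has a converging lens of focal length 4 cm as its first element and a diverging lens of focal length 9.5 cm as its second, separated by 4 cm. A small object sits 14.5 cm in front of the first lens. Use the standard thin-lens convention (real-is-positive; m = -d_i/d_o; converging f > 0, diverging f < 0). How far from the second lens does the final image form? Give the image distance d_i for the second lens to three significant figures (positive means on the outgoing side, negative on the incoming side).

Applying the thin-lens equation to the first lens, 1/4 = 1/14.5 + 1/d_i1, which gives d_i1 = 5.524 cm.
Since 5.524 cm > 4 cm, the first image lies past the second lens and serves as a virtual object: d_o2 = L - d_i1 = -1.524 cm.
Applying the thin-lens equation again with f_2 = -9.5 cm and d_o2 = -1.524 cm gives d_i2 = 1.815 cm.

1.81 cm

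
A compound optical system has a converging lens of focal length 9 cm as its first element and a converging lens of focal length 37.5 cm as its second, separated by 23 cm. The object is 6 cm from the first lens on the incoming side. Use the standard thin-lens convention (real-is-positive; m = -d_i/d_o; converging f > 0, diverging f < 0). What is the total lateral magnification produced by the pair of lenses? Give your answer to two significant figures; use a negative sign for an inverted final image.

-32

Applying the thin-lens equation to the first lens, 1/9 = 1/6 + 1/d_i1, which gives d_i1 = -18.000 cm.
Its lateral magnification is m_1 = -d_i1/d_o1 = -(-18.000)/6 = 3.0000.
With d_i1 < 0 the first image is virtual and lies on the object side; the object distance for lens 2 is d_o2 = 23 - (-18.000) = 41.000 cm.
Applying the thin-lens equation again with f_2 = 37.5 cm and d_o2 = 41.000 cm gives d_i2 = 439.286 cm.
m_2 = -(439.286)/(41.000) = -10.7143.
Total m = m_1 x m_2 = (3.0000)(-10.7143) = -32.1429.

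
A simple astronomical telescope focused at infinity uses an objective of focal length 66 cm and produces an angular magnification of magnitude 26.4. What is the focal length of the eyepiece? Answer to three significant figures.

2.50 cm

|M| = f_obj/f_eye, so f_eye = f_obj/|M| = 66/26.4 = 2.500 cm.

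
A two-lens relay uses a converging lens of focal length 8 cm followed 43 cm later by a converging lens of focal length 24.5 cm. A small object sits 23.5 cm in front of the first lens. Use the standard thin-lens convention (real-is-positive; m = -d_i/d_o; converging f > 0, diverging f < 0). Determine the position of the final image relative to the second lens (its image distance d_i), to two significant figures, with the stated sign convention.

120 cm

Applying the thin-lens equation to the first lens, 1/8 = 1/23.5 + 1/d_i1, which gives d_i1 = 12.129 cm.
Object distance for lens 2: d_o2 = 43 - 12.129 = 30.871 cm.
Applying the thin-lens equation again with f_2 = 24.5 cm and d_o2 = 30.871 cm gives d_i2 = 118.716 cm.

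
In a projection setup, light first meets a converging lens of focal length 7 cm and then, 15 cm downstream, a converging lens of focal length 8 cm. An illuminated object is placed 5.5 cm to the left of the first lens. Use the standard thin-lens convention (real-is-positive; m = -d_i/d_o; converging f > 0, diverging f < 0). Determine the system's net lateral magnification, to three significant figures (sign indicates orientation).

Lens 1: 1/d_i1 = 1/f_1 - 1/d_o1 = 1/7 - 1/5.5 = -0.03896 cm^-1, so d_i1 = -25.667 cm.
m_1 = -(-25.667)/5.5 = 4.6667.
The intermediate image is virtual, 25.667 cm to the left of lens 1, so d_o2 = L - d_i1 = 15 - (-25.667) = 40.667 cm.
Lens 2: 1/d_i2 = 1/f_2 - 1/d_o2 = 1/8 - 1/(40.667) = 0.10041 cm^-1, so d_i2 = 9.959 cm.
m_2 = -(9.959)/(40.667) = -0.2449.
Total m = m_1 x m_2 = (4.6667)(-0.2449) = -1.1429.

-1.14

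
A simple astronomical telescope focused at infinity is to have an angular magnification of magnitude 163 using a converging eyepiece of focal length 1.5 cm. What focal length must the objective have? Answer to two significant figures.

240 cm

|M| = f_obj/|f_eye|, so f_obj = |M| x |f_eye| = 163.0 x 1.5 = 244.500 cm.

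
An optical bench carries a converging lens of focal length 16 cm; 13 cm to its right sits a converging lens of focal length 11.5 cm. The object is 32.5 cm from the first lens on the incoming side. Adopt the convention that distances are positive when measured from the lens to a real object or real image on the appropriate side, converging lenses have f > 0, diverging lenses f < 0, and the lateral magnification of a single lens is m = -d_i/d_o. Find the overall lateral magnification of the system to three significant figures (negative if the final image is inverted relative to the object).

First lens: d_i1 = 1/(1/16 - 1/32.5) = 31.515 cm.
m_1 = -(31.515)/32.5 = -0.9697.
Since 31.515 cm > 13 cm, the first image lies past the second lens and serves as a virtual object: d_o2 = L - d_i1 = -18.515 cm.
Second lens: d_i2 = 1/(1/11.5 - 1/(-18.515)) = 7.094 cm.
m_2 = -(7.094)/(-18.515) = 0.3831.
Overall magnification: m = m_1 m_2 = -0.3715.

-0.372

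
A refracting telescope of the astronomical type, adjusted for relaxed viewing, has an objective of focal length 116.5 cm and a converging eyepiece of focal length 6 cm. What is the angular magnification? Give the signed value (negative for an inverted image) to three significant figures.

M = -f_obj/f_eye = -116.5/(6) = -19.417.

-19.4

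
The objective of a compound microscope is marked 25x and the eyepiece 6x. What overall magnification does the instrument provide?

The overall magnification of a compound microscope is the product of the objective and eyepiece magnifications:
M = M_obj x M_eye = 25 x 6 = 150.

150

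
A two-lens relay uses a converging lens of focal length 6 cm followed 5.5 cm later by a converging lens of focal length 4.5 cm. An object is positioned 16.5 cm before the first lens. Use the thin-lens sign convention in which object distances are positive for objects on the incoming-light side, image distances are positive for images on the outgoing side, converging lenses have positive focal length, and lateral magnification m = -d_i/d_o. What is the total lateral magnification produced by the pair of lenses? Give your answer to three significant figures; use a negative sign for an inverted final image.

Lens 1: 1/d_i1 = 1/f_1 - 1/d_o1 = 1/6 - 1/16.5 = 0.10606 cm^-1, so d_i1 = 9.429 cm.
m_1 = -(9.429)/16.5 = -0.5714.
This image would form 9.429 cm past lens 1, i.e. 3.929 cm beyond lens 2, so it is a virtual object for lens 2: d_o2 = 5.5 - 9.429 = -3.929 cm.
Lens 2: 1/d_i2 = 1/f_2 - 1/d_o2 = 1/4.5 - 1/(-3.929) = 0.47677 cm^-1, so d_i2 = 2.097 cm.
m_2 = -(2.097)/(-3.929) = 0.5339.
Total m = m_1 x m_2 = (-0.5714)(0.5339) = -0.3051.

-0.305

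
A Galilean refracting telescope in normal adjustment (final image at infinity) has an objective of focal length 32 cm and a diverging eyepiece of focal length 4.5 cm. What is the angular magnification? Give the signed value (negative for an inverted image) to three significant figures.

M = -f_obj/f_eye = -32/(-4.5) = 7.111.

7.11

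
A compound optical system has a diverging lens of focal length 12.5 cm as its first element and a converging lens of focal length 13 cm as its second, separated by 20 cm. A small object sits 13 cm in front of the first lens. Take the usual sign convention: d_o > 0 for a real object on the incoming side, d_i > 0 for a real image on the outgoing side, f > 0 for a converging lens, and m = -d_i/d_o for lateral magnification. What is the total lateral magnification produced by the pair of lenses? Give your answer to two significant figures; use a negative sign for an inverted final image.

-0.48

First lens: d_i1 = 1/(1/(-12.5) - 1/13) = -6.373 cm.
m_1 = -(-6.373)/13 = 0.4902.
The intermediate image is virtual, 6.373 cm to the left of lens 1, so d_o2 = L - d_i1 = 20 - (-6.373) = 26.373 cm.
Second lens: d_i2 = 1/(1/13 - 1/(26.373)) = 25.638 cm.
m_2 = -(25.638)/(26.373) = -0.9721.
The system's lateral magnification is m_1 m_2 = (0.4902)(-0.9721) = -0.4765.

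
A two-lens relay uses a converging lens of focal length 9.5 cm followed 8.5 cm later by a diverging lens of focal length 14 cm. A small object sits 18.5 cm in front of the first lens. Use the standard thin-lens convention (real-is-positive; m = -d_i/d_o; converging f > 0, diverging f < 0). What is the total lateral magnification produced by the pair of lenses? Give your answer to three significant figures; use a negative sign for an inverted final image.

Applying the thin-lens equation to the first lens, 1/9.5 = 1/18.5 + 1/d_i1, which gives d_i1 = 19.528 cm.
Its lateral magnification is m_1 = -d_i1/d_o1 = -(19.528)/18.5 = -1.0556.
Since 19.528 cm > 8.5 cm, the first image lies past the second lens and serves as a virtual object: d_o2 = L - d_i1 = -11.028 cm.
Applying the thin-lens equation again with f_2 = -14 cm and d_o2 = -11.028 cm gives d_i2 = 51.944 cm.
m_2 = -(51.944)/(-11.028) = 4.7103.
Overall magnification: m = m_1 m_2 = -4.9720.

-4.97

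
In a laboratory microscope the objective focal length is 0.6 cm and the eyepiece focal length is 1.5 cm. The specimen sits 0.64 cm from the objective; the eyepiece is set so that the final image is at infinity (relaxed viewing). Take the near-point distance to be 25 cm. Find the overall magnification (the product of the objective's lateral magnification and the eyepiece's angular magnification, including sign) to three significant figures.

Objective: 1/d_i = 1/f_obj - 1/d_o = 1/0.6 - 1/0.64 = 0.10417 cm^-1, so d_i = 9.600 cm.
m_obj = -d_i/d_o = -9.600/0.64 = -15.000.
Eyepiece angular magnification (image at infinity): M_eye = D/f_e = 25/1.5 = 16.667.
Overall M = m_obj x M_eye = (-15.000)(16.667) = -250.00.

-250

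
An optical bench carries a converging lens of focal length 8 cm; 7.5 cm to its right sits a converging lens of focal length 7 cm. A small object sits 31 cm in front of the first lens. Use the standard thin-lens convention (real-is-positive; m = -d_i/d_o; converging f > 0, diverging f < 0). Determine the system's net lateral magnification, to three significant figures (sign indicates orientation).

First lens: d_i1 = 1/(1/8 - 1/31) = 10.783 cm.
m_1 = -(10.783)/31 = -0.3478.
Since 10.783 cm > 7.5 cm, the first image lies past the second lens and serves as a virtual object: d_o2 = L - d_i1 = -3.283 cm.
Second lens: d_i2 = 1/(1/7 - 1/(-3.283)) = 2.235 cm.
m_2 = -(2.235)/(-3.283) = 0.6808.
Total m = m_1 x m_2 = (-0.3478)(0.6808) = -0.2368.

-0.237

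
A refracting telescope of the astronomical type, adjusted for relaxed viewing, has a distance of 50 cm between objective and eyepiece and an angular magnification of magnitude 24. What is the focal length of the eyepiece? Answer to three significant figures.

In normal adjustment the tube length equals f_obj + f_eye and |M| = f_obj/f_eye.
So f_obj = 24 f_eye and 24 f_eye + f_eye = 50 cm, giving f_eye = 50/25 = 2.000 cm and f_obj = 48.000 cm.

2.00 cm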